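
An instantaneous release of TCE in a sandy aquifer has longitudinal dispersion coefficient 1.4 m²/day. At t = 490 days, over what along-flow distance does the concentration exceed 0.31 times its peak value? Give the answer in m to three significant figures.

The plume is Gaussian with σ = √(2Dt) = √(2 × 1.4 × 490) = 37.04 m.
C/C_peak = exp(−Δx²/(2σ²)) = 0.31 ⇒ Δx = σ·√(−2 ln 0.31) = 37.04 × 1.530 = 56.67 m.
Width = 2Δx = 113 m.

113 m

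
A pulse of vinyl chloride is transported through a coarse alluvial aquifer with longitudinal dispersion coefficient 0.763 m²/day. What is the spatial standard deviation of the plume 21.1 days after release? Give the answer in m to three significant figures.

5.67 m

Dispersive spreading gives a Gaussian with σ² = 2Dt; advection only shifts the center.
σ = √(2 × 0.763 × 21.1) = 5.67 m.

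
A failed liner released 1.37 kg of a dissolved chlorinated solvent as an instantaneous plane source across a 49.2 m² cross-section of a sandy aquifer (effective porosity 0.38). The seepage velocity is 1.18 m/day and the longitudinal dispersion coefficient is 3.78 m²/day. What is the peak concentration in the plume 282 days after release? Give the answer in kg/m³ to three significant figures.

The peak of an instantaneous 1D plume sits at x = vt; there the Gaussian factor is 1 and C_max = M/(n_e·A·√(4πDt)), where n_e·A is the pore area the mass is dissolved in.
√(4πDt) = √(4π × 3.78 × 282) = 115.7 m, so C_max = 1.37/(0.38 × 49.2 × 115.7) = 0.000633 kg/m³.

0.000633 kg/m³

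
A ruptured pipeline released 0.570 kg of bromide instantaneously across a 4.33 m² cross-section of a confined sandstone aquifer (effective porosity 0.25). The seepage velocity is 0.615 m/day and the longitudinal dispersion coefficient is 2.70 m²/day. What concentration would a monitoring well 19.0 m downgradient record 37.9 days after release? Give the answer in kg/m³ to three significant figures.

0.0140 kg/m³

For an instantaneous plane source, C(x,t) = M/(n_e·A·√(4πDt)) · exp(−(x−vt)²/(4Dt)), with n_e·A the pore (flow) area.
Plume center vt = 0.615 × 37.9 = 23.3085 m, so the well at 19.0 m is 4.3085 m upgradient of the peak.
√(4πDt) = 35.86 m, giving peak height M/(n_e·A·√(4πDt)) = 0.570/(0.25 × 4.33 × 35.86) = 0.01468 kg/m³.
(x−vt)²/(4Dt) = (-4.3085)²/(4 × 2.70 × 37.9) = 0.04535; exp(−0.04535) = 0.9557.
C = 0.01468 × 0.9557 = 0.0140 kg/m³.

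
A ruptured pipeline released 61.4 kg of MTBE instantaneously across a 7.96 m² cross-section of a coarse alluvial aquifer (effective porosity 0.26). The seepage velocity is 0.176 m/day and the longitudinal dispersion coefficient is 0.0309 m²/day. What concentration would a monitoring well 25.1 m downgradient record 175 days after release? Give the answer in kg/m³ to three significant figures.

For an instantaneous plane source, C(x,t) = M/(n_e·A·√(4πDt)) · exp(−(x−vt)²/(4Dt)), with n_e·A the pore (flow) area.
Plume center vt = 0.176 × 175 = 30.8 m, so the well at 25.1 m is 5.7 m upgradient of the peak.
√(4πDt) = 8.243 m, giving peak height M/(n_e·A·√(4πDt)) = 61.4/(0.26 × 7.96 × 8.243) = 3.599 kg/m³.
(x−vt)²/(4Dt) = (-5.7)²/(4 × 0.0309 × 175) = 1.502; exp(−1.502) = 0.2227.
C = 3.599 × 0.2227 = 0.801 kg/m³.

0.801 kg/m³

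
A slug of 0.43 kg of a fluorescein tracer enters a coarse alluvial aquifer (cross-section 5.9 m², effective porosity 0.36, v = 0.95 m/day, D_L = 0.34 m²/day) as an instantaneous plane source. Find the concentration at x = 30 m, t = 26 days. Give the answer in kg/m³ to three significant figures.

For an instantaneous plane source, C(x,t) = M/(n_e·A·√(4πDt)) · exp(−(x−vt)²/(4Dt)), with n_e·A the pore (flow) area.
Plume center vt = 0.95 × 26 = 24.7 m, so the well at 30 m is 5.3 m downgradient of the peak.
√(4πDt) = 10.54 m, giving peak height M/(n_e·A·√(4πDt)) = 0.43/(0.36 × 5.9 × 10.54) = 0.01921 kg/m³.
(x−vt)²/(4Dt) = (5.3)²/(4 × 0.34 × 26) = 0.7944; exp(−0.7944) = 0.4519.
C = 0.01921 × 0.4519 = 0.00868 kg/m³.

0.00868 kg/m³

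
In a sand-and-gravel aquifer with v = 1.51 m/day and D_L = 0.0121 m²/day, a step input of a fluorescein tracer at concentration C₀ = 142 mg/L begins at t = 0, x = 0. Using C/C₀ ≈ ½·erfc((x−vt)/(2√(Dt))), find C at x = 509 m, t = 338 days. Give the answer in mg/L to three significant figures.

For a continuous step input, C/C₀ ≈ ½·erfc((x−vt)/(2√(Dt))).
vt = 1.51 × 338 = 510.38 m and 2√(Dt) = 2√(0.0121 × 338) = 4.045 m.
Argument (x−vt)/(2√(Dt)) = (509 − 510.38)/4.045 = -0.3412; ½·erfc(-0.3412) = 0.6853.
C = 142 × 0.6853 = 97.3 mg/L.

97.3 mg/L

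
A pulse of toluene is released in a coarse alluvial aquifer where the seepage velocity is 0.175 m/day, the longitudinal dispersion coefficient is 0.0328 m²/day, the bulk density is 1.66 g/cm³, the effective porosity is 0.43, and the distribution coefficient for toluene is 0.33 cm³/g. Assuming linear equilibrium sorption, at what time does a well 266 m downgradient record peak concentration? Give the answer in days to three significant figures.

3450 days

Retardation factor R = 1 + ρ_b·K_d/n = 1 + 1.66 × 0.33/0.43 = 2.274.
Sorption retards both mechanisms: v_R = v/R = 0.07696 m/day, D_R = D/R = 0.01442 m²/day.
Peak time from v_R²t² + 2D_R t − x² = 0: t = (√(D_R² + v_R²x²) − D_R)/v_R².
√(D_R² + v_R²x²) = √(0.01442² + 0.07696² × 266²) = 20.47; v_R² = 0.005923.
t = (20.47 − 0.01442)/0.005923 = 3450 days.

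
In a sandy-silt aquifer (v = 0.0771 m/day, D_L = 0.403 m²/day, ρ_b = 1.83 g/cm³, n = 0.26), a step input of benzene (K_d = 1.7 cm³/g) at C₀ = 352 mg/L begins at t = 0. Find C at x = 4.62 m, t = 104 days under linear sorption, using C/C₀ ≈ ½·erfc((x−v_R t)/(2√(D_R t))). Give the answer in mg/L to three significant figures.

Retardation factor R = 1 + ρ_b·K_d/n = 1 + 1.83 × 1.7/0.26 = 12.97.
Sorption retards both mechanisms: v_R = v/R = 0.005944 m/day, D_R = D/R = 0.03107 m²/day.
v_R·t = 0.005944 × 104 = 0.618176 m; 2√(D_R t) = 3.595 m; argument = (4.62 − 0.618176)/3.595 = 1.113.
C = C₀ × ½·erfc(1.113) = 352 × 0.05774 = 20.3 mg/L.

20.3 mg/L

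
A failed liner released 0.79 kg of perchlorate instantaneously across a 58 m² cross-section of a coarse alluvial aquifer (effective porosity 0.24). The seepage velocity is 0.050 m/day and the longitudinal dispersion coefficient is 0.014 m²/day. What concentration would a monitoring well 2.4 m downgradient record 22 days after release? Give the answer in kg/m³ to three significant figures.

0.00732 kg/m³

For an instantaneous plane source, C(x,t) = M/(n_e·A·√(4πDt)) · exp(−(x−vt)²/(4Dt)), with n_e·A the pore (flow) area.
Plume center vt = 0.050 × 22 = 1.1 m, so the well at 2.4 m is 1.3 m downgradient of the peak.
√(4πDt) = 1.967 m, giving peak height M/(n_e·A·√(4πDt)) = 0.79/(0.24 × 58 × 1.967) = 0.02885 kg/m³.
(x−vt)²/(4Dt) = (1.3)²/(4 × 0.014 × 22) = 1.372; exp(−1.372) = 0.2536.
C = 0.02885 × 0.2536 = 0.00732 kg/m³.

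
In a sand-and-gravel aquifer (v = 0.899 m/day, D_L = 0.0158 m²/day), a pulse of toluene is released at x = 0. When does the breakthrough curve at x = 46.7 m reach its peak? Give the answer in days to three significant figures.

For the 1D instantaneous-source solution, setting ∂C/∂t = 0 at fixed x gives v²t² + 2Dt − x² = 0, so t = (√(D² + v²x²) − D)/v².
√(D² + v²x²) = √(0.0158² + 0.899² × 46.7²) = 41.98; v² = 0.808201.
t = (41.98 − 0.0158)/0.808201 = 51.9 days (vs. the pure-advection estimate x/v = 51.9 d).

51.9 days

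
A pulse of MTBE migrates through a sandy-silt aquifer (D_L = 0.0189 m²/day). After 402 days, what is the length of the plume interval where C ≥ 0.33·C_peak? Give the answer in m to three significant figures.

The plume is Gaussian with σ = √(2Dt) = √(2 × 0.0189 × 402) = 3.898 m.
C/C_peak = exp(−Δx²/(2σ²)) = 0.33 ⇒ Δx = σ·√(−2 ln 0.33) = 3.898 × 1.489 = 5.804 m.
Width = 2Δx = 11.6 m.

11.6 m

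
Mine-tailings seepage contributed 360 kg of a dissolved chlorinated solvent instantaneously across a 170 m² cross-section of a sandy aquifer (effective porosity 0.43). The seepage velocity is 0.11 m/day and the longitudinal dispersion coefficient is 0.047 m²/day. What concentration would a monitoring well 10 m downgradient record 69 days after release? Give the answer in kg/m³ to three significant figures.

For an instantaneous plane source, C(x,t) = M/(n_e·A·√(4πDt)) · exp(−(x−vt)²/(4Dt)), with n_e·A the pore (flow) area.
Plume center vt = 0.11 × 69 = 7.59 m, so the well at 10 m is 2.41 m downgradient of the peak.
√(4πDt) = 6.384 m, giving peak height M/(n_e·A·√(4πDt)) = 360/(0.43 × 170 × 6.384) = 0.7714 kg/m³.
(x−vt)²/(4Dt) = (2.41)²/(4 × 0.047 × 69) = 0.4477; exp(−0.4477) = 0.6391.
C = 0.7714 × 0.6391 = 0.493 kg/m³.

0.493 kg/m³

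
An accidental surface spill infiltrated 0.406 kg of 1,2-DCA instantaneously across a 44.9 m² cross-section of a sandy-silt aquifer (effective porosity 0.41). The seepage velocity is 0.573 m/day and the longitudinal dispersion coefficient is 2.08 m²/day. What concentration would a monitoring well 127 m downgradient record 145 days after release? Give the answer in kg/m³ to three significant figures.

7.24e-05 kg/m³

For an instantaneous plane source, C(x,t) = M/(n_e·A·√(4πDt)) · exp(−(x−vt)²/(4Dt)), with n_e·A the pore (flow) area.
Plume center vt = 0.573 × 145 = 83.085 m, so the well at 127 m is 43.915 m downgradient of the peak.
√(4πDt) = 61.56 m, giving peak height M/(n_e·A·√(4πDt)) = 0.406/(0.41 × 44.9 × 61.56) = 0.0003583 kg/m³.
(x−vt)²/(4Dt) = (43.915)²/(4 × 2.08 × 145) = 1.599; exp(−1.599) = 0.2021.
C = 0.0003583 × 0.2021 = 7.24e-05 kg/m³.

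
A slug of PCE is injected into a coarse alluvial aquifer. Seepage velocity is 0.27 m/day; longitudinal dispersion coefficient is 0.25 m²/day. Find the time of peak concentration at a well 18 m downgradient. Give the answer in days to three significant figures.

63.3 days

For the 1D instantaneous-source solution, setting ∂C/∂t = 0 at fixed x gives v²t² + 2Dt − x² = 0, so t = (√(D² + v²x²) − D)/v².
√(D² + v²x²) = √(0.25² + 0.27² × 18²) = 4.866; v² = 0.0729.
t = (4.866 − 0.25)/0.0729 = 63.3 days (vs. the pure-advection estimate x/v = 66.7 d).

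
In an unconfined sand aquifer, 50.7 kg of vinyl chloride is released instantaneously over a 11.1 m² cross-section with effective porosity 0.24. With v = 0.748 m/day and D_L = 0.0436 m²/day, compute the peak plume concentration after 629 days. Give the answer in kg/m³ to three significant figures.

1.03 kg/m³

The peak of an instantaneous 1D plume sits at x = vt; there the Gaussian factor is 1 and C_max = M/(n_e·A·√(4πDt)), where n_e·A is the pore area the mass is dissolved in.
√(4πDt) = √(4π × 0.0436 × 629) = 18.56 m, so C_max = 50.7/(0.24 × 11.1 × 18.56) = 1.03 kg/m³.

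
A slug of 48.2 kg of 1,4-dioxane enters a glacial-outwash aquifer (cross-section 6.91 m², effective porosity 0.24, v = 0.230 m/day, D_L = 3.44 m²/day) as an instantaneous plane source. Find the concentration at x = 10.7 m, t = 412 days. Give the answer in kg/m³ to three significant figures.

0.0626 kg/m³

For an instantaneous plane source, C(x,t) = M/(n_e·A·√(4πDt)) · exp(−(x−vt)²/(4Dt)), with n_e·A the pore (flow) area.
Plume center vt = 0.230 × 412 = 94.76 m, so the well at 10.7 m is 84.06 m upgradient of the peak.
√(4πDt) = 133.5 m, giving peak height M/(n_e·A·√(4πDt)) = 48.2/(0.24 × 6.91 × 133.5) = 0.2177 kg/m³.
(x−vt)²/(4Dt) = (-84.06)²/(4 × 3.44 × 412) = 1.246; exp(−1.246) = 0.2877.
C = 0.2177 × 0.2877 = 0.0626 kg/m³.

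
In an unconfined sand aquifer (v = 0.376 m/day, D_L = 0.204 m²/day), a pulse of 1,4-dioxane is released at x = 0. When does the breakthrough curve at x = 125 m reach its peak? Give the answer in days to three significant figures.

331 days

For the 1D instantaneous-source solution, setting ∂C/∂t = 0 at fixed x gives v²t² + 2Dt − x² = 0, so t = (√(D² + v²x²) − D)/v².
√(D² + v²x²) = √(0.204² + 0.376² × 125²) = 47.00; v² = 0.141376.
t = (47.00 − 0.204)/0.141376 = 331 days (vs. the pure-advection estimate x/v = 332 d).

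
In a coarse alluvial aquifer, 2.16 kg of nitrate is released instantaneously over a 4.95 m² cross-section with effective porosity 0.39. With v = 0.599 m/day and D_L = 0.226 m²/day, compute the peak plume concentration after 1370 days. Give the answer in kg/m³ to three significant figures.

The peak of an instantaneous 1D plume sits at x = vt; there the Gaussian factor is 1 and C_max = M/(n_e·A·√(4πDt)), where n_e·A is the pore area the mass is dissolved in.
√(4πDt) = √(4π × 0.226 × 1370) = 62.38 m, so C_max = 2.16/(0.39 × 4.95 × 62.38) = 0.0179 kg/m³.

0.0179 kg/m³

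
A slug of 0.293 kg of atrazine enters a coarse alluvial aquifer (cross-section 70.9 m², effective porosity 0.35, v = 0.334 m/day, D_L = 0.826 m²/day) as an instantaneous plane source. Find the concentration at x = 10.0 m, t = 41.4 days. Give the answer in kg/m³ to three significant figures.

For an instantaneous plane source, C(x,t) = M/(n_e·A·√(4πDt)) · exp(−(x−vt)²/(4Dt)), with n_e·A the pore (flow) area.
Plume center vt = 0.334 × 41.4 = 13.8276 m, so the well at 10.0 m is 3.8276 m upgradient of the peak.
√(4πDt) = 20.73 m, giving peak height M/(n_e·A·√(4πDt)) = 0.293/(0.35 × 70.9 × 20.73) = 0.0005696 kg/m³.
(x−vt)²/(4Dt) = (-3.8276)²/(4 × 0.826 × 41.4) = 0.1071; exp(−0.1071) = 0.8984.
C = 0.0005696 × 0.8984 = 0.000512 kg/m³.

0.000512 kg/m³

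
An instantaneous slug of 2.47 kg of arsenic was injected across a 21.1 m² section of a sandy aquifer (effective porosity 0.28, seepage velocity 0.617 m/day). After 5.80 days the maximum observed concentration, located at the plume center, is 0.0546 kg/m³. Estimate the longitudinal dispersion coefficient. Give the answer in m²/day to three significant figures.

0.804 m²/day

At the plume center C_max = M/(n_e·A·√(4πDt)), so D = M²/(4πt·(n_e·A·C_max)²).
n_e·A·C_max = 0.28 × 21.1 × 0.0546 = 0.3226 kg/m.
D = 2.47²/(4π × 5.80 × 0.3226²) = 0.804 m²/day.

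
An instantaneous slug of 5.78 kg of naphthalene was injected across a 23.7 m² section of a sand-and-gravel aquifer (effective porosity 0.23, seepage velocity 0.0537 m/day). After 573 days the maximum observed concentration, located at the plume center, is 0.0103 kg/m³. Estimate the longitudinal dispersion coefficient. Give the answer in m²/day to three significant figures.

At the plume center C_max = M/(n_e·A·√(4πDt)), so D = M²/(4πt·(n_e·A·C_max)²).
n_e·A·C_max = 0.23 × 23.7 × 0.0103 = 0.05615 kg/m.
D = 5.78²/(4π × 573 × 0.05615²) = 1.47 m²/day.

1.47 m²/day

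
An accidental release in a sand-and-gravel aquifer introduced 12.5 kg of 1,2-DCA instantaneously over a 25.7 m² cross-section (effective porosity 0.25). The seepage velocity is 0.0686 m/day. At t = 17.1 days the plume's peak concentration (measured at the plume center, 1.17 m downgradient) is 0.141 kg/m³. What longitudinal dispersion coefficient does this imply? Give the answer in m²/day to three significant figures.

0.886 m²/day

At the plume center C_max = M/(n_e·A·√(4πDt)), so D = M²/(4πt·(n_e·A·C_max)²).
n_e·A·C_max = 0.25 × 25.7 × 0.141 = 0.9059 kg/m.
D = 12.5²/(4π × 17.1 × 0.9059²) = 0.886 m²/day.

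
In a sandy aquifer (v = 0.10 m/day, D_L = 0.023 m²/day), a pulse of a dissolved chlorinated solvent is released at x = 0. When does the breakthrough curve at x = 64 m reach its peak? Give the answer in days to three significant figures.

638 days

For the 1D instantaneous-source solution, setting ∂C/∂t = 0 at fixed x gives v²t² + 2Dt − x² = 0, so t = (√(D² + v²x²) − D)/v².
√(D² + v²x²) = √(0.023² + 0.10² × 64²) = 6.400; v² = 0.01.
t = (6.400 − 0.023)/0.01 = 638 days (vs. the pure-advection estimate x/v = 640 d).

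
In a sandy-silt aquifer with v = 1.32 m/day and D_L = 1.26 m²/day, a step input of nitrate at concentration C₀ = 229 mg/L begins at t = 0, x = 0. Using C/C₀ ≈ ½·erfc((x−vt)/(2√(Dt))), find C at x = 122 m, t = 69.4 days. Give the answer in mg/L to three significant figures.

2.47 mg/L

For a continuous step input, C/C₀ ≈ ½·erfc((x−vt)/(2√(Dt))).
vt = 1.32 × 69.4 = 91.608 m and 2√(Dt) = 2√(1.26 × 69.4) = 18.70 m.
Argument (x−vt)/(2√(Dt)) = (122 − 91.608)/18.70 = 1.625; ½·erfc(1.625) = 0.01078.
C = 229 × 0.01078 = 2.47 mg/L.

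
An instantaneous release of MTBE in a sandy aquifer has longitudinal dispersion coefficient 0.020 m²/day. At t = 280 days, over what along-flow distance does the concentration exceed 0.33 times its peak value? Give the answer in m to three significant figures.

The plume is Gaussian with σ = √(2Dt) = √(2 × 0.020 × 280) = 3.347 m.
C/C_peak = exp(−Δx²/(2σ²)) = 0.33 ⇒ Δx = σ·√(−2 ln 0.33) = 3.347 × 1.489 = 4.984 m.
Width = 2Δx = 9.97 m.

9.97 m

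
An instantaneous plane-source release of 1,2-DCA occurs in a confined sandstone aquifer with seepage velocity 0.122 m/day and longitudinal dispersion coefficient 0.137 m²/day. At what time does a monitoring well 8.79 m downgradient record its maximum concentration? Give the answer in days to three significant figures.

For the 1D instantaneous-source solution, setting ∂C/∂t = 0 at fixed x gives v²t² + 2Dt − x² = 0, so t = (√(D² + v²x²) − D)/v².
√(D² + v²x²) = √(0.137² + 0.122² × 8.79²) = 1.081; v² = 0.014884.
t = (1.081 − 0.137)/0.014884 = 63.4 days (vs. the pure-advection estimate x/v = 72.0 d).

63.4 days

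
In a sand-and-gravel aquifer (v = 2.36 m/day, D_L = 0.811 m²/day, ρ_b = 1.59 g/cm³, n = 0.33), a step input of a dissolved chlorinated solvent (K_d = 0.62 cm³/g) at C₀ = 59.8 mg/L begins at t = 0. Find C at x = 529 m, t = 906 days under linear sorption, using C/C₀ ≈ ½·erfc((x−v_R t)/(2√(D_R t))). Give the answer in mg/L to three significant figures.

Retardation factor R = 1 + ρ_b·K_d/n = 1 + 1.59 × 0.62/0.33 = 3.987.
Sorption retards both mechanisms: v_R = v/R = 0.5919 m/day, D_R = D/R = 0.2034 m²/day.
v_R·t = 0.5919 × 906 = 536.2614 m; 2√(D_R t) = 27.15 m; argument = (529 − 536.2614)/27.15 = -0.2675.
C = C₀ × ½·erfc(-0.2675) = 59.8 × 0.6474 = 38.7 mg/L.

38.7 mg/L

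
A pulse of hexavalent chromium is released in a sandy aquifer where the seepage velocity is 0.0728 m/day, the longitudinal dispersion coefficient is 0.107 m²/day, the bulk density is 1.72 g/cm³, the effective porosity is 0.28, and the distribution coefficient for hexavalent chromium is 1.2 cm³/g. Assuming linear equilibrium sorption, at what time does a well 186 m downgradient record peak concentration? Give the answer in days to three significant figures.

21200 days

Retardation factor R = 1 + ρ_b·K_d/n = 1 + 1.72 × 1.2/0.28 = 8.371.
Sorption retards both mechanisms: v_R = v/R = 0.008697 m/day, D_R = D/R = 0.01278 m²/day.
Peak time from v_R²t² + 2D_R t − x² = 0: t = (√(D_R² + v_R²x²) − D_R)/v_R².
√(D_R² + v_R²x²) = √(0.01278² + 0.008697² × 186²) = 1.618; v_R² = 7.564e-05.
t = (1.618 − 0.01278)/7.564e-05 = 21200 days.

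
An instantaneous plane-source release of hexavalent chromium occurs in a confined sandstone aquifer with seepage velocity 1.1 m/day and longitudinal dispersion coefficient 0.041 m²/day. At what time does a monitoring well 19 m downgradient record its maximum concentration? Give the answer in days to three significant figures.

For the 1D instantaneous-source solution, setting ∂C/∂t = 0 at fixed x gives v²t² + 2Dt − x² = 0, so t = (√(D² + v²x²) − D)/v².
√(D² + v²x²) = √(0.041² + 1.1² × 19²) = 20.90; v² = 1.21.
t = (20.90 − 0.041)/1.21 = 17.2 days (vs. the pure-advection estimate x/v = 17.3 d).

17.2 days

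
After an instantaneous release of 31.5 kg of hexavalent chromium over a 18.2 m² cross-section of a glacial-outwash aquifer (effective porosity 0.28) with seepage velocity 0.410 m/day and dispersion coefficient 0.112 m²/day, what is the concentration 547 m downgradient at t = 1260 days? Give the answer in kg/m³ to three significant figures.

0.0286 kg/m³

For an instantaneous plane source, C(x,t) = M/(n_e·A·√(4πDt)) · exp(−(x−vt)²/(4Dt)), with n_e·A the pore (flow) area.
Plume center vt = 0.410 × 1260 = 516.6 m, so the well at 547 m is 30.4 m downgradient of the peak.
√(4πDt) = 42.11 m, giving peak height M/(n_e·A·√(4πDt)) = 31.5/(0.28 × 18.2 × 42.11) = 0.1468 kg/m³.
(x−vt)²/(4Dt) = (30.4)²/(4 × 0.112 × 1260) = 1.637; exp(−1.637) = 0.1946.
C = 0.1468 × 0.1946 = 0.0286 kg/m³.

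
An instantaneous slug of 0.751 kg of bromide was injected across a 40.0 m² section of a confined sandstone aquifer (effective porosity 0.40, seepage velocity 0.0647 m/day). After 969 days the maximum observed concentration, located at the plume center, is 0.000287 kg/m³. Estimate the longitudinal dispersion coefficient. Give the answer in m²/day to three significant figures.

At the plume center C_max = M/(n_e·A·√(4πDt)), so D = M²/(4πt·(n_e·A·C_max)²).
n_e·A·C_max = 0.40 × 40.0 × 0.000287 = 0.004592 kg/m.
D = 0.751²/(4π × 969 × 0.004592²) = 2.20 m²/day.

2.20 m²/day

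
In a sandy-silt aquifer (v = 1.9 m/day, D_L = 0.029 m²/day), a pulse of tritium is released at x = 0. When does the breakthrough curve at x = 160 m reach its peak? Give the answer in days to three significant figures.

For the 1D instantaneous-source solution, setting ∂C/∂t = 0 at fixed x gives v²t² + 2Dt − x² = 0, so t = (√(D² + v²x²) − D)/v².
√(D² + v²x²) = √(0.029² + 1.9² × 160²) = 304.0; v² = 3.61.
t = (304.0 − 0.029)/3.61 = 84.2 days (vs. the pure-advection estimate x/v = 84.2 d).

84.2 days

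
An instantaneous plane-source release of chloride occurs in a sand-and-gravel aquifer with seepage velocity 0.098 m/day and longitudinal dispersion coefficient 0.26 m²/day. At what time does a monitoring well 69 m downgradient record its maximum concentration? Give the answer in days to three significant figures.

678 days

For the 1D instantaneous-source solution, setting ∂C/∂t = 0 at fixed x gives v²t² + 2Dt − x² = 0, so t = (√(D² + v²x²) − D)/v².
√(D² + v²x²) = √(0.26² + 0.098² × 69²) = 6.767; v² = 0.009604.
t = (6.767 − 0.26)/0.009604 = 678 days (vs. the pure-advection estimate x/v = 704 d).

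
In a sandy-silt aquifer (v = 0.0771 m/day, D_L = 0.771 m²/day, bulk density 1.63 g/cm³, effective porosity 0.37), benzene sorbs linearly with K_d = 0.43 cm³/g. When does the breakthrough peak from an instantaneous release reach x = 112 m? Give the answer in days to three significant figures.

Retardation factor R = 1 + ρ_b·K_d/n = 1 + 1.63 × 0.43/0.37 = 2.894.
Sorption retards both mechanisms: v_R = v/R = 0.02664 m/day, D_R = D/R = 0.2664 m²/day.
Peak time from v_R²t² + 2D_R t − x² = 0: t = (√(D_R² + v_R²x²) − D_R)/v_R².
√(D_R² + v_R²x²) = √(0.2664² + 0.02664² × 112²) = 2.996; v_R² = 0.0007097.
t = (2.996 − 0.2664)/0.0007097 = 3850 days.

3850 days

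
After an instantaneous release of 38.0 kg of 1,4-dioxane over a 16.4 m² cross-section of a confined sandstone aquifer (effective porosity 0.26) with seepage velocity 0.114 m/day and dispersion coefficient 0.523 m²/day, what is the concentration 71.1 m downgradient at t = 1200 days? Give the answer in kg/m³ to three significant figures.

For an instantaneous plane source, C(x,t) = M/(n_e·A·√(4πDt)) · exp(−(x−vt)²/(4Dt)), with n_e·A the pore (flow) area.
Plume center vt = 0.114 × 1200 = 136.8 m, so the well at 71.1 m is 65.7 m upgradient of the peak.
√(4πDt) = 88.81 m, giving peak height M/(n_e·A·√(4πDt)) = 38.0/(0.26 × 16.4 × 88.81) = 0.1003 kg/m³.
(x−vt)²/(4Dt) = (-65.7)²/(4 × 0.523 × 1200) = 1.719; exp(−1.719) = 0.1792.
C = 0.1003 × 0.1792 = 0.0180 kg/m³.

0.0180 kg/m³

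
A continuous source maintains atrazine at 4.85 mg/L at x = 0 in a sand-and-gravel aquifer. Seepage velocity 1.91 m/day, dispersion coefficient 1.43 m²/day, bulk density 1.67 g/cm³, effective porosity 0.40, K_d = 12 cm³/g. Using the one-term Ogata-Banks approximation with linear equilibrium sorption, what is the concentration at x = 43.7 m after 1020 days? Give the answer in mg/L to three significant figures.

Retardation factor R = 1 + ρ_b·K_d/n = 1 + 1.67 × 12/0.40 = 51.10.
Sorption retards both mechanisms: v_R = v/R = 0.03738 m/day, D_R = D/R = 0.02798 m²/day.
v_R·t = 0.03738 × 1020 = 38.1276 m; 2√(D_R t) = 10.68 m; argument = (43.7 − 38.1276)/10.68 = 0.5218.
C = C₀ × ½·erfc(0.5218) = 4.85 × 0.2303 = 1.12 mg/L.

1.12 mg/L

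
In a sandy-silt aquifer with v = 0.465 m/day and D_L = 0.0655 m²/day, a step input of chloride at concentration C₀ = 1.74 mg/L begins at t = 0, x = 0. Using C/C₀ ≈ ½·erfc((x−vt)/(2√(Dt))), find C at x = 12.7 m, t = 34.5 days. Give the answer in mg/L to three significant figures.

1.64 mg/L

For a continuous step input, C/C₀ ≈ ½·erfc((x−vt)/(2√(Dt))).
vt = 0.465 × 34.5 = 16.0425 m and 2√(Dt) = 2√(0.0655 × 34.5) = 3.006 m.
Argument (x−vt)/(2√(Dt)) = (12.7 − 16.0425)/3.006 = -1.112; ½·erfc(-1.112) = 0.9421.
C = 1.74 × 0.9421 = 1.64 mg/L.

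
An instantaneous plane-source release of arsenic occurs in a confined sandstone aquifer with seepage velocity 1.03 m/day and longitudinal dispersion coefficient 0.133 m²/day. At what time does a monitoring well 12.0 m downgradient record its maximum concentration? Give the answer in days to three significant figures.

11.5 days

For the 1D instantaneous-source solution, setting ∂C/∂t = 0 at fixed x gives v²t² + 2Dt − x² = 0, so t = (√(D² + v²x²) − D)/v².
√(D² + v²x²) = √(0.133² + 1.03² × 12.0²) = 12.36; v² = 1.0609.
t = (12.36 − 0.133)/1.0609 = 11.5 days (vs. the pure-advection estimate x/v = 11.7 d).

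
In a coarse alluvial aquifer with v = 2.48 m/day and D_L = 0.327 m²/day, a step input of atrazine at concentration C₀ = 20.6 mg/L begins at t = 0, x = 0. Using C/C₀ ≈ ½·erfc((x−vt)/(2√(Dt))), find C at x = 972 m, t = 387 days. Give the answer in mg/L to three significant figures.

For a continuous step input, C/C₀ ≈ ½·erfc((x−vt)/(2√(Dt))).
vt = 2.48 × 387 = 959.76 m and 2√(Dt) = 2√(0.327 × 387) = 22.50 m.
Argument (x−vt)/(2√(Dt)) = (972 − 959.76)/22.50 = 0.5440; ½·erfc(0.5440) = 0.2208.
C = 20.6 × 0.2208 = 4.55 mg/L.

4.55 mg/L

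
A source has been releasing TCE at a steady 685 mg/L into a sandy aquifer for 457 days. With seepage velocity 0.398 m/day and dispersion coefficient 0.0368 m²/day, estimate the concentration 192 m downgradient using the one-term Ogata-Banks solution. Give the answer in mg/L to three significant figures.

27.8 mg/L

For a continuous step input, C/C₀ ≈ ½·erfc((x−vt)/(2√(Dt))).
vt = 0.398 × 457 = 181.886 m and 2√(Dt) = 2√(0.0368 × 457) = 8.202 m.
Argument (x−vt)/(2√(Dt)) = (192 − 181.886)/8.202 = 1.233; ½·erfc(1.233) = 0.04060.
C = 685 × 0.04060 = 27.8 mg/L.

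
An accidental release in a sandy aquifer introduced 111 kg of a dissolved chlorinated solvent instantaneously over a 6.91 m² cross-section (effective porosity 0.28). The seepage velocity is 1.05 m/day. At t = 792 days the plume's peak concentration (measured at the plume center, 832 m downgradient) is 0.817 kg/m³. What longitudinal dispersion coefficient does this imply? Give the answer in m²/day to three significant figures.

0.495 m²/day

At the plume center C_max = M/(n_e·A·√(4πDt)), so D = M²/(4πt·(n_e·A·C_max)²).
n_e·A·C_max = 0.28 × 6.91 × 0.817 = 1.581 kg/m.
D = 111²/(4π × 792 × 1.581²) = 0.495 m²/day.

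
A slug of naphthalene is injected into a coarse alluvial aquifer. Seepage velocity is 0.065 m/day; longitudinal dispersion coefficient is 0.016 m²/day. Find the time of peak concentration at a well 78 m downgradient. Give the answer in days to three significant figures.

For the 1D instantaneous-source solution, setting ∂C/∂t = 0 at fixed x gives v²t² + 2Dt − x² = 0, so t = (√(D² + v²x²) − D)/v².
√(D² + v²x²) = √(0.016² + 0.065² × 78²) = 5.070; v² = 0.004225.
t = (5.070 − 0.016)/0.004225 = 1200 days (vs. the pure-advection estimate x/v = 1200 d).

1200 days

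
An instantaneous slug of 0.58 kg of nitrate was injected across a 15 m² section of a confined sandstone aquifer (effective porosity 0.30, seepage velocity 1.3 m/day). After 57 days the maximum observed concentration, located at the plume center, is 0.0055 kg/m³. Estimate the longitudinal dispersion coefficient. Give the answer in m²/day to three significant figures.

0.767 m²/day

At the plume center C_max = M/(n_e·A·√(4πDt)), so D = M²/(4πt·(n_e·A·C_max)²).
n_e·A·C_max = 0.30 × 15 × 0.0055 = 0.02475 kg/m.
D = 0.58²/(4π × 57 × 0.02475²) = 0.767 m²/day.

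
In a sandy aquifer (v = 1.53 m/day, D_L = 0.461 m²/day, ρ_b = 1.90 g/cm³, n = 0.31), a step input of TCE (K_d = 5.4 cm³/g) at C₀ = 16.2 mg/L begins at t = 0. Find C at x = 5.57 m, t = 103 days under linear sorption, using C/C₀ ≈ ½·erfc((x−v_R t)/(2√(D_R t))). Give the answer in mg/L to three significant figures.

Retardation factor R = 1 + ρ_b·K_d/n = 1 + 1.90 × 5.4/0.31 = 34.10.
Sorption retards both mechanisms: v_R = v/R = 0.04487 m/day, D_R = D/R = 0.01352 m²/day.
v_R·t = 0.04487 × 103 = 4.62161 m; 2√(D_R t) = 2.360 m; argument = (5.57 − 4.62161)/2.360 = 0.4019.
C = C₀ × ½·erfc(0.4019) = 16.2 × 0.2849 = 4.62 mg/L.

4.62 mg/L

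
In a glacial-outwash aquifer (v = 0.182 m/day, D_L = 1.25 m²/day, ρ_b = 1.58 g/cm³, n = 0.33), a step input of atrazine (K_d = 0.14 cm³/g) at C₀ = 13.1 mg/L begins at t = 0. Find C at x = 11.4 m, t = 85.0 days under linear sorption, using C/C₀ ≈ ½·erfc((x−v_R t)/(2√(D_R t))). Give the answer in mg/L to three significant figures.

5.57 mg/L

Retardation factor R = 1 + ρ_b·K_d/n = 1 + 1.58 × 0.14/0.33 = 1.670.
Sorption retards both mechanisms: v_R = v/R = 0.1090 m/day, D_R = D/R = 0.7485 m²/day.
v_R·t = 0.1090 × 85.0 = 9.265 m; 2√(D_R t) = 15.95 m; argument = (11.4 − 9.265)/15.95 = 0.1339.
C = C₀ × ½·erfc(0.1339) = 13.1 × 0.4249 = 5.57 mg/L.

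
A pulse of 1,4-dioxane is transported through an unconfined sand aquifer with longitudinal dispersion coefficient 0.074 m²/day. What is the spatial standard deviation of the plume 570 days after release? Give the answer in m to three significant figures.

9.18 m

Dispersive spreading gives a Gaussian with σ² = 2Dt; advection only shifts the center.
σ = √(2 × 0.074 × 570) = 9.18 m.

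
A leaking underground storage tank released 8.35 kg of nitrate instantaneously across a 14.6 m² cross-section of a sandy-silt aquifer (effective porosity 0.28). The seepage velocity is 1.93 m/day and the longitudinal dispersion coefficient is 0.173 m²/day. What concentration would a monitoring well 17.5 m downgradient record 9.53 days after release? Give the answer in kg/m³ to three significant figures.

0.398 kg/m³

For an instantaneous plane source, C(x,t) = M/(n_e·A·√(4πDt)) · exp(−(x−vt)²/(4Dt)), with n_e·A the pore (flow) area.
Plume center vt = 1.93 × 9.53 = 18.3929 m, so the well at 17.5 m is 0.8929 m upgradient of the peak.
√(4πDt) = 4.552 m, giving peak height M/(n_e·A·√(4πDt)) = 8.35/(0.28 × 14.6 × 4.552) = 0.4487 kg/m³.
(x−vt)²/(4Dt) = (-0.8929)²/(4 × 0.173 × 9.53) = 0.1209; exp(−0.1209) = 0.8861.
C = 0.4487 × 0.8861 = 0.398 kg/m³.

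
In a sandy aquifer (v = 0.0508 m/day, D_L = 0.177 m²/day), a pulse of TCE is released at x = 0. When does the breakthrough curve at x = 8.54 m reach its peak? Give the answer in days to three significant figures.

For the 1D instantaneous-source solution, setting ∂C/∂t = 0 at fixed x gives v²t² + 2Dt − x² = 0, so t = (√(D² + v²x²) − D)/v².
√(D² + v²x²) = √(0.177² + 0.0508² × 8.54²) = 0.4686; v² = 0.00258064.
t = (0.4686 − 0.177)/0.00258064 = 113 days (vs. the pure-advection estimate x/v = 168 d).

113 days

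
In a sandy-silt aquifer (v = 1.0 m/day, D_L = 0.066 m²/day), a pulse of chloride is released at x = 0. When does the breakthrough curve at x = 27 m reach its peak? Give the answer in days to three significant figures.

26.9 days

For the 1D instantaneous-source solution, setting ∂C/∂t = 0 at fixed x gives v²t² + 2Dt − x² = 0, so t = (√(D² + v²x²) − D)/v².
√(D² + v²x²) = √(0.066² + 1.0² × 27²) = 27.00; v² = 1.
t = (27.00 − 0.066)/1 = 26.9 days (vs. the pure-advection estimate x/v = 27.0 d).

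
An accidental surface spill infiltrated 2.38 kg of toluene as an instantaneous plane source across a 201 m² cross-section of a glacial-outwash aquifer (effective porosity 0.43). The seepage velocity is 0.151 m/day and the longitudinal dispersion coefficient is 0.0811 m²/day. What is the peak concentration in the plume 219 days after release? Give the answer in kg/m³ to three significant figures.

0.00184 kg/m³

The peak of an instantaneous 1D plume sits at x = vt; there the Gaussian factor is 1 and C_max = M/(n_e·A·√(4πDt)), where n_e·A is the pore area the mass is dissolved in.
√(4πDt) = √(4π × 0.0811 × 219) = 14.94 m, so C_max = 2.38/(0.43 × 201 × 14.94) = 0.00184 kg/m³.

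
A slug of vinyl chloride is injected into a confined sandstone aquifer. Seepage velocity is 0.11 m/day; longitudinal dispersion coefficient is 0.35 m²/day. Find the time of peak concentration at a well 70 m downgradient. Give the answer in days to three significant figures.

For the 1D instantaneous-source solution, setting ∂C/∂t = 0 at fixed x gives v²t² + 2Dt − x² = 0, so t = (√(D² + v²x²) − D)/v².
√(D² + v²x²) = √(0.35² + 0.11² × 70²) = 7.708; v² = 0.0121.
t = (7.708 − 0.35)/0.0121 = 608 days (vs. the pure-advection estimate x/v = 636 d).

608 days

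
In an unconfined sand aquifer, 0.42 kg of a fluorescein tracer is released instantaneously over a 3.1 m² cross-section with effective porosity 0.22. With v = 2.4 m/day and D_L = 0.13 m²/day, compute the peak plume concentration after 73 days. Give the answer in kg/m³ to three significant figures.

The peak of an instantaneous 1D plume sits at x = vt; there the Gaussian factor is 1 and C_max = M/(n_e·A·√(4πDt)), where n_e·A is the pore area the mass is dissolved in.
√(4πDt) = √(4π × 0.13 × 73) = 10.92 m, so C_max = 0.42/(0.22 × 3.1 × 10.92) = 0.0564 kg/m³.

0.0564 kg/m³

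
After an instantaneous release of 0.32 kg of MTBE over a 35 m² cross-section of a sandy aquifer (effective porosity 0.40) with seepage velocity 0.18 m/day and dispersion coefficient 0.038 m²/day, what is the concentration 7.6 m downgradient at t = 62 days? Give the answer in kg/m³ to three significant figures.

For an instantaneous plane source, C(x,t) = M/(n_e·A·√(4πDt)) · exp(−(x−vt)²/(4Dt)), with n_e·A the pore (flow) area.
Plume center vt = 0.18 × 62 = 11.16 m, so the well at 7.6 m is 3.56 m upgradient of the peak.
√(4πDt) = 5.441 m, giving peak height M/(n_e·A·√(4πDt)) = 0.32/(0.40 × 35 × 5.441) = 0.004201 kg/m³.
(x−vt)²/(4Dt) = (-3.56)²/(4 × 0.038 × 62) = 1.345; exp(−1.345) = 0.2605.
C = 0.004201 × 0.2605 = 0.00109 kg/m³.

0.00109 kg/m³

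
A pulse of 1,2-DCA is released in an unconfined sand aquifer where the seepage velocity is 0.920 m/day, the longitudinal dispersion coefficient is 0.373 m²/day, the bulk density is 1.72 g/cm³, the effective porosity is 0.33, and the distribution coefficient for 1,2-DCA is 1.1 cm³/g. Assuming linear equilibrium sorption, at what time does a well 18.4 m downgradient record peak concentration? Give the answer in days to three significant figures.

132 days

Retardation factor R = 1 + ρ_b·K_d/n = 1 + 1.72 × 1.1/0.33 = 6.733.
Sorption retards both mechanisms: v_R = v/R = 0.1366 m/day, D_R = D/R = 0.05540 m²/day.
Peak time from v_R²t² + 2D_R t − x² = 0: t = (√(D_R² + v_R²x²) − D_R)/v_R².
√(D_R² + v_R²x²) = √(0.05540² + 0.1366² × 18.4²) = 2.514; v_R² = 0.01866.
t = (2.514 − 0.05540)/0.01866 = 132 days.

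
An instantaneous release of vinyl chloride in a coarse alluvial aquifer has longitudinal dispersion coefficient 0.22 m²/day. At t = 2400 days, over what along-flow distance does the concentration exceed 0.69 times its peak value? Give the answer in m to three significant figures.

56.0 m

The plume is Gaussian with σ = √(2Dt) = √(2 × 0.22 × 2400) = 32.50 m.
C/C_peak = exp(−Δx²/(2σ²)) = 0.69 ⇒ Δx = σ·√(−2 ln 0.69) = 32.50 × 0.8615 = 28.00 m.
Width = 2Δx = 56.0 m.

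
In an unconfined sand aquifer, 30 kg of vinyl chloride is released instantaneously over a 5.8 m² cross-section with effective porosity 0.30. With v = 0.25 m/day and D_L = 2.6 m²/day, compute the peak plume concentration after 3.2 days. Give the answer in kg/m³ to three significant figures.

The peak of an instantaneous 1D plume sits at x = vt; there the Gaussian factor is 1 and C_max = M/(n_e·A·√(4πDt)), where n_e·A is the pore area the mass is dissolved in.
√(4πDt) = √(4π × 2.6 × 3.2) = 10.23 m, so C_max = 30/(0.30 × 5.8 × 10.23) = 1.69 kg/m³.

1.69 kg/m³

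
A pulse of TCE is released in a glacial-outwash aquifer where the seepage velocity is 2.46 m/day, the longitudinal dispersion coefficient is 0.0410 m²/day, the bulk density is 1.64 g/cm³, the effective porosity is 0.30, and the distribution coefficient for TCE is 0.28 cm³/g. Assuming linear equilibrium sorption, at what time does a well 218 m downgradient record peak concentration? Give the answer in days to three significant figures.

Retardation factor R = 1 + ρ_b·K_d/n = 1 + 1.64 × 0.28/0.30 = 2.531.
Sorption retards both mechanisms: v_R = v/R = 0.9719 m/day, D_R = D/R = 0.01620 m²/day.
Peak time from v_R²t² + 2D_R t − x² = 0: t = (√(D_R² + v_R²x²) − D_R)/v_R².
√(D_R² + v_R²x²) = √(0.01620² + 0.9719² × 218²) = 211.9; v_R² = 0.9446.
t = (211.9 − 0.01620)/0.9446 = 224 days.

224 days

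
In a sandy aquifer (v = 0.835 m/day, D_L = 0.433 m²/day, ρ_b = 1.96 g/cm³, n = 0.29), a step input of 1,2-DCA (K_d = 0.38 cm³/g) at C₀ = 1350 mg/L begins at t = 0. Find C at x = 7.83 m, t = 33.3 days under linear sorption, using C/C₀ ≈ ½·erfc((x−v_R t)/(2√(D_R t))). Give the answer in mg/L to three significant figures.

668 mg/L

Retardation factor R = 1 + ρ_b·K_d/n = 1 + 1.96 × 0.38/0.29 = 3.568.
Sorption retards both mechanisms: v_R = v/R = 0.2340 m/day, D_R = D/R = 0.1214 m²/day.
v_R·t = 0.2340 × 33.3 = 7.7922 m; 2√(D_R t) = 4.021 m; argument = (7.83 − 7.7922)/4.021 = 0.009401.
C = C₀ × ½·erfc(0.009401) = 1350 × 0.4947 = 668 mg/L.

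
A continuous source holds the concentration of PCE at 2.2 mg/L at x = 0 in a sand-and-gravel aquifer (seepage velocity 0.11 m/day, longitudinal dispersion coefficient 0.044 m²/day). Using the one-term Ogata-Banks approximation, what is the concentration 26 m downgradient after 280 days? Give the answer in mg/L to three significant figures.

1.83 mg/L

For a continuous step input, C/C₀ ≈ ½·erfc((x−vt)/(2√(Dt))).
vt = 0.11 × 280 = 30.8 m and 2√(Dt) = 2√(0.044 × 280) = 7.020 m.
Argument (x−vt)/(2√(Dt)) = (26 − 30.8)/7.020 = -0.6838; ½·erfc(-0.6838) = 0.8332.
C = 2.2 × 0.8332 = 1.83 mg/L.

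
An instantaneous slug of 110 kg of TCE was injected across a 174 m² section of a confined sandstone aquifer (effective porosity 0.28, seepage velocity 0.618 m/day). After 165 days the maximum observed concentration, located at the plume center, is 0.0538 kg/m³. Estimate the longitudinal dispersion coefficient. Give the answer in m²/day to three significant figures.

At the plume center C_max = M/(n_e·A·√(4πDt)), so D = M²/(4πt·(n_e·A·C_max)²).
n_e·A·C_max = 0.28 × 174 × 0.0538 = 2.621 kg/m.
D = 110²/(4π × 165 × 2.621²) = 0.849 m²/day.

0.849 m²/day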